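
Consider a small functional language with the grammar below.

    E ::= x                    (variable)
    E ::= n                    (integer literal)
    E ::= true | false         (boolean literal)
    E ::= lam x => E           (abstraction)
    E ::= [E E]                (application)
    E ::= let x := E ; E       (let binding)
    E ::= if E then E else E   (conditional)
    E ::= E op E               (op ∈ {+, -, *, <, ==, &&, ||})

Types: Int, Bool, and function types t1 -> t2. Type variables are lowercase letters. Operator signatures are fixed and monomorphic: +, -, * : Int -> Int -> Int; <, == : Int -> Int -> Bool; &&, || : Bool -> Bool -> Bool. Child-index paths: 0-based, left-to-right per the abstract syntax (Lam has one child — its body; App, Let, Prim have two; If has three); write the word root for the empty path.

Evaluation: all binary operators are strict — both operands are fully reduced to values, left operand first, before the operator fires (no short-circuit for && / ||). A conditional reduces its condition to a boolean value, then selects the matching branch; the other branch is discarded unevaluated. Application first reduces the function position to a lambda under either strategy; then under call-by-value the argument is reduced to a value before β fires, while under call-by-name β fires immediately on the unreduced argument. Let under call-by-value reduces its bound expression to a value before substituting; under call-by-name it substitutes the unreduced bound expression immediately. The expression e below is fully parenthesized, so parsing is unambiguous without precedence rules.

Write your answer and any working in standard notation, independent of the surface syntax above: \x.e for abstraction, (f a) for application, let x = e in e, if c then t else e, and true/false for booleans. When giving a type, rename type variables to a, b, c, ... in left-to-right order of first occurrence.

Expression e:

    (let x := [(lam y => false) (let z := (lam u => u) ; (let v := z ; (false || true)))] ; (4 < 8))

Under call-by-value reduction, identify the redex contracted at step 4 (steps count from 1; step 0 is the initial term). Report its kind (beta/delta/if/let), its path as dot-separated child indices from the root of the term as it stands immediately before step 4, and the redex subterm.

Answer: beta at 0 : ((\y.false) true)

Trace:
step 0: (let x = ((\y.false) (let z = (\u.u) in (let v = z in (false || true)))) in (4 < 8))
step 1: [let@0.1] (let x = ((\y.false) (let v = (\u.u) in (false || true))) in (4 < 8))
step 2: [let@0.1] (let x = ((\y.false) (false || true)) in (4 < 8))
step 3: [delta@0.1] (let x = ((\y.false) true) in (4 < 8))
step 4: [beta@0] (let x = false in (4 < 8))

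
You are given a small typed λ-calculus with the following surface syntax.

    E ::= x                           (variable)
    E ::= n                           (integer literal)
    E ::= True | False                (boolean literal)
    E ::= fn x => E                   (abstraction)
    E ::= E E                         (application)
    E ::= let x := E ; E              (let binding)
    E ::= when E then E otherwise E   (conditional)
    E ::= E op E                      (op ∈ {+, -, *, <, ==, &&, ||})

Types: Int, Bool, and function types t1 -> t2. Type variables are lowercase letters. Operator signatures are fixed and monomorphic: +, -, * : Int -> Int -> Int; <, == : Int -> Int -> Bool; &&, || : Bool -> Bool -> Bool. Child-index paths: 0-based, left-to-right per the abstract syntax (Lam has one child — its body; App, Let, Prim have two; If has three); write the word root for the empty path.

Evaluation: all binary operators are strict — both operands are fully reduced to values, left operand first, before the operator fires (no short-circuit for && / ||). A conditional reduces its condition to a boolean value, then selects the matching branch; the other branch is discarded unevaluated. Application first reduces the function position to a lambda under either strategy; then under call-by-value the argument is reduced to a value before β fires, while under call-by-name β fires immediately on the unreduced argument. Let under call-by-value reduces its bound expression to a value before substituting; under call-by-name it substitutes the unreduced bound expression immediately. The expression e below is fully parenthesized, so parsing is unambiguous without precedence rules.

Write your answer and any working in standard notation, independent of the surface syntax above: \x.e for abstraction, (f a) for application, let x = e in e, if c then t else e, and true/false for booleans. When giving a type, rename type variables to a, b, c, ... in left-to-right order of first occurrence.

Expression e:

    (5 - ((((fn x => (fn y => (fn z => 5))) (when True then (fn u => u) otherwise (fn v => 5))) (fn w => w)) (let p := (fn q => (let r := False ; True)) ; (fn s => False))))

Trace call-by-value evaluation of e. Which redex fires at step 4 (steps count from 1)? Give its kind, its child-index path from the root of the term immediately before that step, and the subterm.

Derivation:
step 0: (5 - ((((\x.(\y.(\z.5))) (if true then (\u.u) else (\v.5))) (\w.w)) (let p = (\q.(let r = false in true)) in (\s.false))))
step 1: [if@1.0.0.1] (5 - ((((\x.(\y.(\z.5))) (\u.u)) (\w.w)) (let p = (\q.(let r = false in true)) in (\s.false))))
step 2: [beta@1.0.0] (5 - (((\y.(\z.5)) (\w.w)) (let p = (\q.(let r = false in true)) in (\s.false))))
step 3: [beta@1.0] (5 - ((\z.5) (let p = (\q.(let r = false in true)) in (\s.false))))
step 4: [let@1.1] (5 - ((\z.5) (\s.false)))

Answer: let at 1.1 : (let p = (\q.(let r = false in true)) in (\s.false))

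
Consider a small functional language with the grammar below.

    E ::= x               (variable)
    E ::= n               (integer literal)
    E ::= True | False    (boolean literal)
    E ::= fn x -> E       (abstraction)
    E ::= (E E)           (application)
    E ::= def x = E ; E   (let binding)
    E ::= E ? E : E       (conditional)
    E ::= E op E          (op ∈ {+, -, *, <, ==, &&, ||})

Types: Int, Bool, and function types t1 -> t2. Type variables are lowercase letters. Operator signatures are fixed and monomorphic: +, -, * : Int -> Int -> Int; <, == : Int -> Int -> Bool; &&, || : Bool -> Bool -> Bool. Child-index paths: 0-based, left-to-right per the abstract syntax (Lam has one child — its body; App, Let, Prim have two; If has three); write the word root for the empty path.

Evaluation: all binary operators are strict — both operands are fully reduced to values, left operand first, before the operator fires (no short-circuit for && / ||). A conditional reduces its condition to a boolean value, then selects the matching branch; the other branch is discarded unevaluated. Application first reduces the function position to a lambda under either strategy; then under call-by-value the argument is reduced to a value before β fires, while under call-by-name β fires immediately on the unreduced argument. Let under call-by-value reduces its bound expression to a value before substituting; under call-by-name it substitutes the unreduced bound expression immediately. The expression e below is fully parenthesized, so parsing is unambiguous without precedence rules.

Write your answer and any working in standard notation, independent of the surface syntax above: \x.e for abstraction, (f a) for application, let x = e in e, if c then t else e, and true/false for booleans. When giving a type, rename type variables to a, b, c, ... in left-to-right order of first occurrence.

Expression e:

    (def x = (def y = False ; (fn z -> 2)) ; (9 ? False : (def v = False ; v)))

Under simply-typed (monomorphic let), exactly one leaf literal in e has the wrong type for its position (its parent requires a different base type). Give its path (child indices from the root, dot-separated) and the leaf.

Answer: 1.0 : 9

Working:
let y : Bool
\z._ : a -> Int
let x : a -> Int
  unify Int ~ Bool
  FAIL: mismatch Int ~ Bool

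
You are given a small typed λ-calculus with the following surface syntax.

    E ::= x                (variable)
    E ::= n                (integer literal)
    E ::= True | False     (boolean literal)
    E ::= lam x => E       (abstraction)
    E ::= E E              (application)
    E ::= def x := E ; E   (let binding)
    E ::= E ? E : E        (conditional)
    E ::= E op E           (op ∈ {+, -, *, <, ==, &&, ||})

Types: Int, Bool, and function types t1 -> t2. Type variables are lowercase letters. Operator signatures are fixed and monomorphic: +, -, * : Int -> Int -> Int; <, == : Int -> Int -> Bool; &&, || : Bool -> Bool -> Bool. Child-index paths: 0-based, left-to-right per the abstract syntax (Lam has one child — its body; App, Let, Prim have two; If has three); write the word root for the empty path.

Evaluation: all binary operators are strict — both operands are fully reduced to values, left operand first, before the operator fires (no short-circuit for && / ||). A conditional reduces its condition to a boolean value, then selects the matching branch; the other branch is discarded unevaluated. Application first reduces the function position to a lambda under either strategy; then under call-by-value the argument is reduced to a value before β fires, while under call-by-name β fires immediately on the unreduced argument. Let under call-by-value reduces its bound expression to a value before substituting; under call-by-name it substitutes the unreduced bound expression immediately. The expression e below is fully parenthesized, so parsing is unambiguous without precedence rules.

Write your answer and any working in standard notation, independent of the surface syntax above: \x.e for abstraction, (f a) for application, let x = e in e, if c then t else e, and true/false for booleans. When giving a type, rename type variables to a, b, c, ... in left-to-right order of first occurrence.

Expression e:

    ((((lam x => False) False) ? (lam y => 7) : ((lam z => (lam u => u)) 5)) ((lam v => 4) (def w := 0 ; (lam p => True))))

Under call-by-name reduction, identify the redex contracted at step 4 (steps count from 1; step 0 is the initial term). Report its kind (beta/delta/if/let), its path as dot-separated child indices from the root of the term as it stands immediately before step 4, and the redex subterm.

Derivation:
step 0: ((if ((\x.false) false) then (\y.7) else ((\z.(\u.u)) 5)) ((\v.4) (let w = 0 in (\p.true))))
step 1: [beta@0.0] ((if false then (\y.7) else ((\z.(\u.u)) 5)) ((\v.4) (let w = 0 in (\p.true))))
step 2: [if@0] (((\z.(\u.u)) 5) ((\v.4) (let w = 0 in (\p.true))))
step 3: [beta@0] ((\u.u) ((\v.4) (let w = 0 in (\p.true))))
step 4: [beta@root] ((\v.4) (let w = 0 in (\p.true)))

Answer: beta at root : ((\u.u) ((\v.4) (let w = 0 in (\p.true))))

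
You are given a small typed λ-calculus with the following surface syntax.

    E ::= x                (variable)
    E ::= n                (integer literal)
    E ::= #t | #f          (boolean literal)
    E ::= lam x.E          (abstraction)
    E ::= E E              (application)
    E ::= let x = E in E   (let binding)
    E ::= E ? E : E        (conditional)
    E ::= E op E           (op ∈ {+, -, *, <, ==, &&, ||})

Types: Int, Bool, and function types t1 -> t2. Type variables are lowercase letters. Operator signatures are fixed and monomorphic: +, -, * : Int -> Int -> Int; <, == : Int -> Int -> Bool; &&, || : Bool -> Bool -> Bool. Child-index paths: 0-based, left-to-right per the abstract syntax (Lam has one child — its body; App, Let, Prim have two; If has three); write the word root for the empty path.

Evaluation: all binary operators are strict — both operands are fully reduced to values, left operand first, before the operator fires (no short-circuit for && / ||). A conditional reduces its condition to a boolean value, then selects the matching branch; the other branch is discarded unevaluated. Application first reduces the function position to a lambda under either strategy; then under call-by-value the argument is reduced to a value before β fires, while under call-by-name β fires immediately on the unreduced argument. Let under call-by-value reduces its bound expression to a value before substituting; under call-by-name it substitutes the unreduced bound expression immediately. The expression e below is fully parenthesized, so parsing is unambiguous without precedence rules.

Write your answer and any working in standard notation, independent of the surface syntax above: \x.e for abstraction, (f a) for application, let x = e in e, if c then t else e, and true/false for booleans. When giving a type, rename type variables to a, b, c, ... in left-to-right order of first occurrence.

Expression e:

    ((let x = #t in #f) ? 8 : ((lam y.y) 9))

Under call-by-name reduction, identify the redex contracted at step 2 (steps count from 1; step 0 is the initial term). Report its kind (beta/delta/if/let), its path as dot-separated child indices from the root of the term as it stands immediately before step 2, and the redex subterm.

Trace:
step 0: (if (let x = true in false) then 8 else ((\y.y) 9))
step 1: [let@0] (if false then 8 else ((\y.y) 9))
step 2: [if@root] ((\y.y) 9)

Answer: if at root : (if false then 8 else ((\y.y) 9))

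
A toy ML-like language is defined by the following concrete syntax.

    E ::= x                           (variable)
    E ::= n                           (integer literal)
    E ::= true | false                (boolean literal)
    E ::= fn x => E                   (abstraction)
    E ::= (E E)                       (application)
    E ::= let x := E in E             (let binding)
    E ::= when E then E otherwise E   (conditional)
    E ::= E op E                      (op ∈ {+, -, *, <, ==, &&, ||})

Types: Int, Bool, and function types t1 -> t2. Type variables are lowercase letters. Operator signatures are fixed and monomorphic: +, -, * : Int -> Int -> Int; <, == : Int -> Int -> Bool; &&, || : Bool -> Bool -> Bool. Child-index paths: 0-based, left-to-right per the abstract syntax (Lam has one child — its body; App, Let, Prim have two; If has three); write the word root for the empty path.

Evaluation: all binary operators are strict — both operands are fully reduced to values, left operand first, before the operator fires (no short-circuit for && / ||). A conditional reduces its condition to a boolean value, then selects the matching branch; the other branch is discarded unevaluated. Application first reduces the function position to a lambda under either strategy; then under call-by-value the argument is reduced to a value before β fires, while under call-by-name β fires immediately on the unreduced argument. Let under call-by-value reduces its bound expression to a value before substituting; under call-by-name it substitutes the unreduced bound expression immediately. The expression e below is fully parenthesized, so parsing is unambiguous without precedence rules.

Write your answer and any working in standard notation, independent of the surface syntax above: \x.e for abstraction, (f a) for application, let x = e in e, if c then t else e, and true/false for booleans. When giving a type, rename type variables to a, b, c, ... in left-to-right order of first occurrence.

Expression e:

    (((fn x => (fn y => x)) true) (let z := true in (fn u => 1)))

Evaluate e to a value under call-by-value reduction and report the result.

Working:
step 0: (((\x.(\y.x)) true) (let z = true in (\u.1)))
step 1: [beta@0] ((\y.true) (let z = true in (\u.1)))
step 2: [let@1] ((\y.true) (\u.1))
step 3: [beta@root] true

Answer: true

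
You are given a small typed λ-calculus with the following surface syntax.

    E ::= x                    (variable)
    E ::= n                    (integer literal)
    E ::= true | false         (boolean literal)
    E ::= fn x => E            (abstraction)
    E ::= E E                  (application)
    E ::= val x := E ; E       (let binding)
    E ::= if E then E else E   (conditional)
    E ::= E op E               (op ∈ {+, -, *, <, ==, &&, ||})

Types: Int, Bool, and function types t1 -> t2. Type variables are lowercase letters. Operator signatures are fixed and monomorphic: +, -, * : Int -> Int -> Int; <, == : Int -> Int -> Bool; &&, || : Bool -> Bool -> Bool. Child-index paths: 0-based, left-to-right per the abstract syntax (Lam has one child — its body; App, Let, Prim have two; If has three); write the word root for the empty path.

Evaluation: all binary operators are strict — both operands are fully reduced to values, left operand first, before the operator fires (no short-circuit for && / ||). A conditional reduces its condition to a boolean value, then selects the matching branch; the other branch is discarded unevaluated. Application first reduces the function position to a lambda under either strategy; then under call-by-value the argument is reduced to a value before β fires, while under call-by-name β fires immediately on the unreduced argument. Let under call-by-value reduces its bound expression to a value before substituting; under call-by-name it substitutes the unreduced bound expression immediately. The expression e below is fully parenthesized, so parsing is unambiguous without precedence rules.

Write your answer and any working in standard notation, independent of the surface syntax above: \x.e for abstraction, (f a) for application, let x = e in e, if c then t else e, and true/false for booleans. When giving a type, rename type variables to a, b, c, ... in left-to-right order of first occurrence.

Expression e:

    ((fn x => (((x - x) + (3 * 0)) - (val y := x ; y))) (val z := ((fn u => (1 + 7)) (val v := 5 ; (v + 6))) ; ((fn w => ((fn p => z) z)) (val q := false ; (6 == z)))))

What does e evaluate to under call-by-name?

Trace:
step 0: ((\x.(((x - x) + (3 * 0)) - (let y = x in y))) (let z = ((\u.(1 + 7)) (let v = 5 in (v + 6))) in ((\w.((\p.z) z)) (let q = false in (6 == z)))))
step 1: [beta@root] ((((let z = ((\u.(1 + 7)) (let v = 5 in (v + 6))) in ((\w.((\p.z) z)) (let q = false in (6 == z)))) - (let z = ((\u.(1 + 7)) (let v = 5 in (v + 6))) in ((\w.((\p.z) z)) (let q = false in (6 == z))))) + (3 * 0)) - (let y = (let z = ((\u.(1 + 7)) (let v = 5 in (v + 6))) in ((\w.((\p.z) z)) (let q = false in (6 == z)))) in y))
step 2: [let@0.0.0] (((((\w.((\p.((\u.(1 + 7)) (let v = 5 in (v + 6)))) ((\u.(1 + 7)) (let v = 5 in (v + 6))))) (let q = false in (6 == ((\u.(1 + 7)) (let v = 5 in (v + 6)))))) - (let z = ((\u.(1 + 7)) (let v = 5 in (v + 6))) in ((\w.((\p.z) z)) (let q = false in (6 == z))))) + (3 * 0)) - (let y = (let z = ((\u.(1 + 7)) (let v = 5 in (v + 6))) in ((\w.((\p.z) z)) (let q = false in (6 == z)))) in y))
step 3: [beta@0.0.0] (((((\p.((\u.(1 + 7)) (let v = 5 in (v + 6)))) ((\u.(1 + 7)) (let v = 5 in (v + 6)))) - (let z = ((\u.(1 + 7)) (let v = 5 in (v + 6))) in ((\w.((\p.z) z)) (let q = false in (6 == z))))) + (3 * 0)) - (let y = (let z = ((\u.(1 + 7)) (let v = 5 in (v + 6))) in ((\w.((\p.z) z)) (let q = false in (6 == z)))) in y))
step 4: [beta@0.0.0] (((((\u.(1 + 7)) (let v = 5 in (v + 6))) - (let z = ((\u.(1 + 7)) (let v = 5 in (v + 6))) in ((\w.((\p.z) z)) (let q = false in (6 == z))))) + (3 * 0)) - (let y = (let z = ((\u.(1 + 7)) (let v = 5 in (v + 6))) in ((\w.((\p.z) z)) (let q = false in (6 == z)))) in y))
step 5: [beta@0.0.0] ((((1 + 7) - (let z = ((\u.(1 + 7)) (let v = 5 in (v + 6))) in ((\w.((\p.z) z)) (let q = false in (6 == z))))) + (3 * 0)) - (let y = (let z = ((\u.(1 + 7)) (let v = 5 in (v + 6))) in ((\w.((\p.z) z)) (let q = false in (6 == z)))) in y))
step 6: [delta@0.0.0] (((8 - (let z = ((\u.(1 + 7)) (let v = 5 in (v + 6))) in ((\w.((\p.z) z)) (let q = false in (6 == z))))) + (3 * 0)) - (let y = (let z = ((\u.(1 + 7)) (let v = 5 in (v + 6))) in ((\w.((\p.z) z)) (let q = false in (6 == z)))) in y))
step 7: [let@0.0.1] (((8 - ((\w.((\p.((\u.(1 + 7)) (let v = 5 in (v + 6)))) ((\u.(1 + 7)) (let v = 5 in (v + 6))))) (let q = false in (6 == ((\u.(1 + 7)) (let v = 5 in (v + 6))))))) + (3 * 0)) - (let y = (let z = ((\u.(1 + 7)) (let v = 5 in (v + 6))) in ((\w.((\p.z) z)) (let q = false in (6 == z)))) in y))
step 8: [beta@0.0.1] (((8 - ((\p.((\u.(1 + 7)) (let v = 5 in (v + 6)))) ((\u.(1 + 7)) (let v = 5 in (v + 6))))) + (3 * 0)) - (let y = (let z = ((\u.(1 + 7)) (let v = 5 in (v + 6))) in ((\w.((\p.z) z)) (let q = false in (6 == z)))) in y))
step 9: [beta@0.0.1] (((8 - ((\u.(1 + 7)) (let v = 5 in (v + 6)))) + (3 * 0)) - (let y = (let z = ((\u.(1 + 7)) (let v = 5 in (v + 6))) in ((\w.((\p.z) z)) (let q = false in (6 == z)))) in y))
step 10: [beta@0.0.1] (((8 - (1 + 7)) + (3 * 0)) - (let y = (let z = ((\u.(1 + 7)) (let v = 5 in (v + 6))) in ((\w.((\p.z) z)) (let q = false in (6 == z)))) in y))
step 11: [delta@0.0.1] (((8 - 8) + (3 * 0)) - (let y = (let z = ((\u.(1 + 7)) (let v = 5 in (v + 6))) in ((\w.((\p.z) z)) (let q = false in (6 == z)))) in y))
step 12: [delta@0.0] ((0 + (3 * 0)) - (let y = (let z = ((\u.(1 + 7)) (let v = 5 in (v + 6))) in ((\w.((\p.z) z)) (let q = false in (6 == z)))) in y))
step 13: [delta@0.1] ((0 + 0) - (let y = (let z = ((\u.(1 + 7)) (let v = 5 in (v + 6))) in ((\w.((\p.z) z)) (let q = false in (6 == z)))) in y))
step 14: [delta@0] (0 - (let y = (let z = ((\u.(1 + 7)) (let v = 5 in (v + 6))) in ((\w.((\p.z) z)) (let q = false in (6 == z)))) in y))
step 15: [let@1] (0 - (let z = ((\u.(1 + 7)) (let v = 5 in (v + 6))) in ((\w.((\p.z) z)) (let q = false in (6 == z)))))
step 16: [let@1] (0 - ((\w.((\p.((\u.(1 + 7)) (let v = 5 in (v + 6)))) ((\u.(1 + 7)) (let v = 5 in (v + 6))))) (let q = false in (6 == ((\u.(1 + 7)) (let v = 5 in (v + 6)))))))
step 17: [beta@1] (0 - ((\p.((\u.(1 + 7)) (let v = 5 in (v + 6)))) ((\u.(1 + 7)) (let v = 5 in (v + 6)))))
step 18: [beta@1] (0 - ((\u.(1 + 7)) (let v = 5 in (v + 6))))
step 19: [beta@1] (0 - (1 + 7))
step 20: [delta@1] (0 - 8)
step 21: [delta@root] -8

Answer: -8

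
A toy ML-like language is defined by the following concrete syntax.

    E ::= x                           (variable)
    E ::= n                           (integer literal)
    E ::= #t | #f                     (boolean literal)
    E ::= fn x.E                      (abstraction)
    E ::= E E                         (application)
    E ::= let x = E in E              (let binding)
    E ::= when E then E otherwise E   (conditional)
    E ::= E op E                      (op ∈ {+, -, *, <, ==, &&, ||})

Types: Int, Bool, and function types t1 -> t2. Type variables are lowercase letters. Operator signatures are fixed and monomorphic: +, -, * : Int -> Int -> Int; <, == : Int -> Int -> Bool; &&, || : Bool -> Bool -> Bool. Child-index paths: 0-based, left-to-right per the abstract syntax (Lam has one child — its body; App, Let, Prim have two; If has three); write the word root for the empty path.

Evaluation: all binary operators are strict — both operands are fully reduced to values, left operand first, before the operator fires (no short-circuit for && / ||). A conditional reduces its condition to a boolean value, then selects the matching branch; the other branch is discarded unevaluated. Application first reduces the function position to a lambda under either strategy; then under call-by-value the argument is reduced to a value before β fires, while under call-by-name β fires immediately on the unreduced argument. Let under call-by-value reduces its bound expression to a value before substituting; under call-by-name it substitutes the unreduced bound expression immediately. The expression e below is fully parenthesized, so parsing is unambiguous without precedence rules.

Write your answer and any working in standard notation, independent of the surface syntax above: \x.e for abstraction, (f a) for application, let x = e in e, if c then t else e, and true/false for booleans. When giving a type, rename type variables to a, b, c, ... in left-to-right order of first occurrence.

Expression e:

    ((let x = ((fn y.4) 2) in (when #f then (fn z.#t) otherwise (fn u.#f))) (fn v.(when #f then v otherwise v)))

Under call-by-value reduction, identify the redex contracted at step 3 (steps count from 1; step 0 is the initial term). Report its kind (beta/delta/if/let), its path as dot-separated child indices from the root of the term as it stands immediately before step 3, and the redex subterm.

Derivation:
step 0: ((let x = ((\y.4) 2) in (if false then (\z.true) else (\u.false))) (\v.(if false then v else v)))
step 1: [beta@0.0] ((let x = 4 in (if false then (\z.true) else (\u.false))) (\v.(if false then v else v)))
step 2: [let@0] ((if false then (\z.true) else (\u.false)) (\v.(if false then v else v)))
step 3: [if@0] ((\u.false) (\v.(if false then v else v)))

Answer: if at 0 : (if false then (\z.true) else (\u.false))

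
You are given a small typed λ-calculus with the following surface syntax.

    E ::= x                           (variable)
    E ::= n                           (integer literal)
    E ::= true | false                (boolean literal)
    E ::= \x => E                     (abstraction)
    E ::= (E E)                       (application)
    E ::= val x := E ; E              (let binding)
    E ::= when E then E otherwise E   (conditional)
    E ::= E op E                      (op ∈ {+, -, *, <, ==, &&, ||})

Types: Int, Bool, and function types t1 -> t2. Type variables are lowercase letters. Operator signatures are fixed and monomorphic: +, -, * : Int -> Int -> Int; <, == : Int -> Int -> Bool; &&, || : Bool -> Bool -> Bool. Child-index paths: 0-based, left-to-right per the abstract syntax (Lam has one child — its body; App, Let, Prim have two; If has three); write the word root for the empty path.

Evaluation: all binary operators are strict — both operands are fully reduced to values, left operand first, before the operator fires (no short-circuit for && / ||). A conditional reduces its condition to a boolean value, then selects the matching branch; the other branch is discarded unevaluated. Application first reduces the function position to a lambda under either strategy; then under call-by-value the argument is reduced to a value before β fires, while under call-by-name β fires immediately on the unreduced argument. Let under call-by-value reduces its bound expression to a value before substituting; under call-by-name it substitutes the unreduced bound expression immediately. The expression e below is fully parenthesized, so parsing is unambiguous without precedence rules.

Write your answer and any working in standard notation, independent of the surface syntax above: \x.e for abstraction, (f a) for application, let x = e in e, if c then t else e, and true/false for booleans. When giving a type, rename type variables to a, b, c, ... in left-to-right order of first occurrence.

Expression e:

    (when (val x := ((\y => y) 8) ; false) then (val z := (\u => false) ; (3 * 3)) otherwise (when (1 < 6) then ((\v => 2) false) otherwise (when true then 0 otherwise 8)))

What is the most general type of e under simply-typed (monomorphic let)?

Trace:
y : a
\y._ : a -> a
  unify a -> a ~ Int -> b
  unify a ~ Int
  unify Int ~ b
_ _ : Int
let x : Int
  unify Bool ~ Bool
\u._ : c -> Bool
let z : c -> Bool
  unify Int ~ Int
  unify Int ~ Int
  unify Int ~ Int
  unify Int ~ Int
  unify Bool ~ Bool
\v._ : d -> Int
  unify d -> Int ~ Bool -> e
  unify d ~ Bool
  unify Int ~ e
_ _ : Int
  unify Bool ~ Bool
  unify Int ~ Int
  unify Int ~ Int
  unify Int ~ Int

Answer: Int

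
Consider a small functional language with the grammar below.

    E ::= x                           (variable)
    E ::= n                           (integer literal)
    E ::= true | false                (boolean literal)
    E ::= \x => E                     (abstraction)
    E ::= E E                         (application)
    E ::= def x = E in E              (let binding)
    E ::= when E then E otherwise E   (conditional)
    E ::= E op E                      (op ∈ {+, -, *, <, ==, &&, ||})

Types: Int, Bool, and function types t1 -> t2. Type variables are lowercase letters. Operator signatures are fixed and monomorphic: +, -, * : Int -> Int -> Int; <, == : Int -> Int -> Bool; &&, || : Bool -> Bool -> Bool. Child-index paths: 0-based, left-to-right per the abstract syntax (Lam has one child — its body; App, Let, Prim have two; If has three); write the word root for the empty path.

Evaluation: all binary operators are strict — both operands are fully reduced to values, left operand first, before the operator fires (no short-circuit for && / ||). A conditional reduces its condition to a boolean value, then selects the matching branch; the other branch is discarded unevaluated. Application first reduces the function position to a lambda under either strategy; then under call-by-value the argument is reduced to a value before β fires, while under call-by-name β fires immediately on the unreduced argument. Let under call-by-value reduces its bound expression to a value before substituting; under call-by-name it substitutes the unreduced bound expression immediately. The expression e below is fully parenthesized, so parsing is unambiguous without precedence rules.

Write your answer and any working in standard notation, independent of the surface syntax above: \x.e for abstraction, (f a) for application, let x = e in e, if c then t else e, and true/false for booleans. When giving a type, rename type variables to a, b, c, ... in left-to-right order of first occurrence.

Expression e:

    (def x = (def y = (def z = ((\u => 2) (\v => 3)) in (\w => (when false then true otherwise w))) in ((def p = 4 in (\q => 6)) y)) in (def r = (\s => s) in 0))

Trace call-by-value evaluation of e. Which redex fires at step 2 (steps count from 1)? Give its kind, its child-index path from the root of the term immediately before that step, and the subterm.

Working:
step 0: (let x = (let y = (let z = ((\u.2) (\v.3)) in (\w.(if false then true else w))) in ((let p = 4 in (\q.6)) y)) in (let r = (\s.s) in 0))
step 1: [beta@0.0.0] (let x = (let y = (let z = 2 in (\w.(if false then true else w))) in ((let p = 4 in (\q.6)) y)) in (let r = (\s.s) in 0))
step 2: [let@0.0] (let x = (let y = (\w.(if false then true else w)) in ((let p = 4 in (\q.6)) y)) in (let r = (\s.s) in 0))

Answer: let at 0.0 : (let z = 2 in (\w.(if false then true else w)))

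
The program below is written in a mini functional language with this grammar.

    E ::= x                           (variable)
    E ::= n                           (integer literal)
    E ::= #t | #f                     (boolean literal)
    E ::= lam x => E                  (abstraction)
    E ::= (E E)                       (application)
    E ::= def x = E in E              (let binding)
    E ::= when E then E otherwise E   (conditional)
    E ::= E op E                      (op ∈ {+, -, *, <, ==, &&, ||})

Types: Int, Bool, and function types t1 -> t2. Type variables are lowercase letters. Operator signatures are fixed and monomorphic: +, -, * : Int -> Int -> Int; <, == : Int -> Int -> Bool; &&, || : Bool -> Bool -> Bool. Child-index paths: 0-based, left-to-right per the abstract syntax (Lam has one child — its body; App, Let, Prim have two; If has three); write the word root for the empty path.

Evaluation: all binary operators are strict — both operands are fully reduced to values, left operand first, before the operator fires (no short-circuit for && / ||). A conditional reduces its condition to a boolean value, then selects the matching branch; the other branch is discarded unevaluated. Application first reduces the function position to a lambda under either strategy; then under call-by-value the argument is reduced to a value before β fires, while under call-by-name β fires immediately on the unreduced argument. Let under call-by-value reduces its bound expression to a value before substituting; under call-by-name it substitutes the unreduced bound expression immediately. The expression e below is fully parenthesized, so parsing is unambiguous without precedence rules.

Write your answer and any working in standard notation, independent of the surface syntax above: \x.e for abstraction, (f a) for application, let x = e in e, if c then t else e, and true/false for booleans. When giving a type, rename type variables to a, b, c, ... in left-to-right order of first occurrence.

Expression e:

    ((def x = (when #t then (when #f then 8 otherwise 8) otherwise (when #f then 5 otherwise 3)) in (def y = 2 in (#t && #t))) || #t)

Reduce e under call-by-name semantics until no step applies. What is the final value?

Answer: true

Trace:
step 0: ((let x = (if true then (if false then 8 else 8) else (if false then 5 else 3)) in (let y = 2 in (true && true))) || true)
step 1: [let@0] ((let y = 2 in (true && true)) || true)
step 2: [let@0] ((true && true) || true)
step 3: [delta@0] (true || true)
step 4: [delta@root] true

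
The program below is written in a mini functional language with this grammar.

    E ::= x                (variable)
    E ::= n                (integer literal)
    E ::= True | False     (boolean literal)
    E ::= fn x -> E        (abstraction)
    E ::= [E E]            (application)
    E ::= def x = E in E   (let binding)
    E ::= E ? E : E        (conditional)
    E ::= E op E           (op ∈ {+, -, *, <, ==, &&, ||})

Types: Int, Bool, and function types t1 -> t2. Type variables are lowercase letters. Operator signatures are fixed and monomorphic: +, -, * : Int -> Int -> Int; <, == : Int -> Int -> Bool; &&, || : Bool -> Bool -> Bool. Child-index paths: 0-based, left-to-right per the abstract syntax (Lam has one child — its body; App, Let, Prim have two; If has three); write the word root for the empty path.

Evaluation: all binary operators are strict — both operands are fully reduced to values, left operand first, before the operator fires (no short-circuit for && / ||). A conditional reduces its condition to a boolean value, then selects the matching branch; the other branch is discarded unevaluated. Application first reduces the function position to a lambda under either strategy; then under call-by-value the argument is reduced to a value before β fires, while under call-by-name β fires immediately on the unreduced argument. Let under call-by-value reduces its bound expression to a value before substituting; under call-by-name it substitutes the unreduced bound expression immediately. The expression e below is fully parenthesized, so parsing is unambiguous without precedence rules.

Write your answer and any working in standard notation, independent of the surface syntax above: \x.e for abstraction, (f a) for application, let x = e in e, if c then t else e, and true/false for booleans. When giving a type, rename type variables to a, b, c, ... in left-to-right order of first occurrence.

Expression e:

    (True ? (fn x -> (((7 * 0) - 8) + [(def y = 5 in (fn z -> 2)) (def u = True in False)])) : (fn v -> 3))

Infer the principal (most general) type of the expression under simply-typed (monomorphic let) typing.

Answer: a -> Int

Derivation:
  unify Bool ~ Bool
  unify Int ~ Int
  unify Int ~ Int
  unify Int ~ Int
  unify Int ~ Int
  unify Int ~ Int
let y : Int
\z._ : b -> Int
let u : Bool
  unify b -> Int ~ Bool -> c
  unify b ~ Bool
  unify Int ~ c
_ _ : Int
  unify Int ~ Int
\x._ : a -> Int
\v._ : d -> Int
  unify a -> Int ~ d -> Int
  unify a ~ d
  unify Int ~ Int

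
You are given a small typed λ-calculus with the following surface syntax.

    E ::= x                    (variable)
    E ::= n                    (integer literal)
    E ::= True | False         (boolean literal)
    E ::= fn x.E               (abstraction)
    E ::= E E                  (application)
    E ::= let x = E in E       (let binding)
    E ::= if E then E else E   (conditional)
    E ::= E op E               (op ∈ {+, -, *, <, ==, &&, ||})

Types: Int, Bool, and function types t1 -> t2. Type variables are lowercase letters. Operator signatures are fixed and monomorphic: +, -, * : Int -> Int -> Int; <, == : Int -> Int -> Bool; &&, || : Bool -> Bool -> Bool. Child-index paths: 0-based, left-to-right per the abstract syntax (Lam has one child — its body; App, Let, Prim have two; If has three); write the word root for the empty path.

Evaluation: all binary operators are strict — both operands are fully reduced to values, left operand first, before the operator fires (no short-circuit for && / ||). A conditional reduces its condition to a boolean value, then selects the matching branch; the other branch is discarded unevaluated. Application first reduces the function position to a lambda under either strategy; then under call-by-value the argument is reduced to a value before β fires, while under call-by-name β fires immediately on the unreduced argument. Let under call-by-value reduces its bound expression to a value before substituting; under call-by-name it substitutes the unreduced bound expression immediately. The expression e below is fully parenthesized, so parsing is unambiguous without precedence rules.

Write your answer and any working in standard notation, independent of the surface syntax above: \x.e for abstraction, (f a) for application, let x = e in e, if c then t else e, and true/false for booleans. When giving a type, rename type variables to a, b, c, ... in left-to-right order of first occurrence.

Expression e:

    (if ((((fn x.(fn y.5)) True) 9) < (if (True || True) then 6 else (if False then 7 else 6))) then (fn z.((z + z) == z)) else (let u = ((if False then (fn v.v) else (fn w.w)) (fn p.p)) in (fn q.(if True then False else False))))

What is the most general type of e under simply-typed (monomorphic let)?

Answer: Int -> Bool

Derivation:
\y._ : b -> Int
\x._ : a -> b -> Int
  unify a -> b -> Int ~ Bool -> c
  unify a ~ Bool
  unify b -> Int ~ c
_ _ : b -> Int
  unify b -> Int ~ Int -> d
  unify b ~ Int
  unify Int ~ d
_ _ : Int
  unify Int ~ Int
  unify Bool ~ Bool
  unify Bool ~ Bool
  unify Bool ~ Bool
  unify Bool ~ Bool
  unify Int ~ Int
  unify Int ~ Int
  unify Int ~ Int
  unify Bool ~ Bool
z : e
  unify e ~ Int
z : Int
  unify Int ~ Int
  unify Int ~ Int
z : Int
  unify Int ~ Int
\z._ : Int -> Bool
  unify Bool ~ Bool
v : f
\v._ : f -> f
w : g
\w._ : g -> g
  unify f -> f ~ g -> g
  unify f ~ g
  unify g ~ g
p : h
\p._ : h -> h
  unify g -> g ~ (h -> h) -> i
  unify g ~ h -> h
  unify h -> h ~ i
_ _ : h -> h
let u : h -> h
  unify Bool ~ Bool
  unify Bool ~ Bool
\q._ : j -> Bool
  unify Int -> Bool ~ j -> Bool
  unify Int ~ j
  unify Bool ~ Bool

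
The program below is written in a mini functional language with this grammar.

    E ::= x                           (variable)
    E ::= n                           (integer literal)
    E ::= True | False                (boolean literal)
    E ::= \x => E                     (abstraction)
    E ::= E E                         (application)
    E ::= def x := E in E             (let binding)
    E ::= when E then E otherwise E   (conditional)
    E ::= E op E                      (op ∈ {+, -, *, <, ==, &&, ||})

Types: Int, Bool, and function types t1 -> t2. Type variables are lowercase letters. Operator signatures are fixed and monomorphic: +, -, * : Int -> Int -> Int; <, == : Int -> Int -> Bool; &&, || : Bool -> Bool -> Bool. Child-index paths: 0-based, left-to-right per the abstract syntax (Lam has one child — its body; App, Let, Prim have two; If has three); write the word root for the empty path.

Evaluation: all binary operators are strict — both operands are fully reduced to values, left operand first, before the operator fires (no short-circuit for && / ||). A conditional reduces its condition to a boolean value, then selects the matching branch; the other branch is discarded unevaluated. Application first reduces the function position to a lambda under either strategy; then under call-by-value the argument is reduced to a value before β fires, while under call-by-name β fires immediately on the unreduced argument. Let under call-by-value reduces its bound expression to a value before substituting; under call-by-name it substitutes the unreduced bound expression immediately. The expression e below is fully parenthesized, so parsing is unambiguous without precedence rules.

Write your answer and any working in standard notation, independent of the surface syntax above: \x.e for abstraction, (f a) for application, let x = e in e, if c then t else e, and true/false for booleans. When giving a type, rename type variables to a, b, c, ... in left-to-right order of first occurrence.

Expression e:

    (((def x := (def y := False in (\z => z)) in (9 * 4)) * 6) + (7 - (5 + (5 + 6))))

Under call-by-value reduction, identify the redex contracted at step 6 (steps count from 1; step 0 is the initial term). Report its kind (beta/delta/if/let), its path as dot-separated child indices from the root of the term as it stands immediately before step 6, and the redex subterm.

Answer: delta at 1.1 : (5 + 11)

Derivation:
step 0: (((let x = (let y = false in (\z.z)) in (9 * 4)) * 6) + (7 - (5 + (5 + 6))))
step 1: [let@0.0.0] (((let x = (\z.z) in (9 * 4)) * 6) + (7 - (5 + (5 + 6))))
step 2: [let@0.0] (((9 * 4) * 6) + (7 - (5 + (5 + 6))))
step 3: [delta@0.0] ((36 * 6) + (7 - (5 + (5 + 6))))
step 4: [delta@0] (216 + (7 - (5 + (5 + 6))))
step 5: [delta@1.1.1] (216 + (7 - (5 + 11)))
step 6: [delta@1.1] (216 + (7 - 16))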